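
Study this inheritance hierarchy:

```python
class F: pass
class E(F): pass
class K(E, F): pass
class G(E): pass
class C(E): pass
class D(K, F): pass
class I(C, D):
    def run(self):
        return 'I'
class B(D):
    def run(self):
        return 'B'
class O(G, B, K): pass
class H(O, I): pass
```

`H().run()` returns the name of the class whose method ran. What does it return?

L[H] = H + merge(L[O], L[I], [O I])
  take O:  [O G B D K E F object] + [I C D K E F object] + [O I]
  take G:  [G B D K E F object] + [I C D K E F object] + [I]
  take B:  [B D K E F object] + [I C D K E F object] + [I]
  take I:  [D K E F object] + [I C D K E F object] + [I]
  take C:  [D K E F object] + [C D K E F object]
  take D:  [D K E F object] + [D K E F object]
  take K:  [K E F object] + [K E F object]
  take E:  [E F object] + [E F object]
  take F:  [F object] + [F object]
  take object:  [object] + [object]
MRO: H O G B I C D K E F object
run is defined in: B, I. First along the MRO is B.

B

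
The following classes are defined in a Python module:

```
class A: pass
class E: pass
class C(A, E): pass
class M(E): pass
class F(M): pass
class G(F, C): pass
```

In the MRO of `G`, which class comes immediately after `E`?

object

L[G] = G + merge(L[F], L[C], [F C])
  take F:  [F M E object] + [C A E object] + [F C]
  take M:  [M E object] + [C A E object] + [C]
  take C:  [E object] + [C A E object] + [C]
  take A:  [E object] + [A E object]
  take E:  [E object] + [E object]
  take object:  [object] + [object]
MRO: G F M C A E object
E is at position 5; next is object.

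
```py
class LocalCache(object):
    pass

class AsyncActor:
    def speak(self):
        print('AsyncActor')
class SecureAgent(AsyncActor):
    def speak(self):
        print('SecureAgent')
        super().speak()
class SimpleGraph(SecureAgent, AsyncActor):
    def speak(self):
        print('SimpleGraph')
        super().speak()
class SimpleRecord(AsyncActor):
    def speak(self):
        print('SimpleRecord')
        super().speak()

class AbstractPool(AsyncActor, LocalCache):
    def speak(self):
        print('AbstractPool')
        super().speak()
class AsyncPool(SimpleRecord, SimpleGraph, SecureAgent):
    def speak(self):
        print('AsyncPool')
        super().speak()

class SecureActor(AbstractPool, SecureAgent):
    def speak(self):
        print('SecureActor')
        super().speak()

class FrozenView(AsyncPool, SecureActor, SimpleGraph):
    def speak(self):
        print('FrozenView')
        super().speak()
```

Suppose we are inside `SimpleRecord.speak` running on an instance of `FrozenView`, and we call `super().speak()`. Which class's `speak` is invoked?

L[FrozenView] = FrozenView + merge(L[AsyncPool], L[SecureActor], L[SimpleGraph], [AsyncPool SecureActor SimpleGraph])
  take AsyncPool:  [AsyncPool SimpleRecord SimpleGraph SecureAgent AsyncActor object] + [SecureActor AbstractPool SecureAgent AsyncActor LocalCache object] + [SimpleGraph SecureAgent AsyncActor object] + [AsyncPool SecureActor SimpleGraph]
  take SimpleRecord:  [SimpleRecord SimpleGraph SecureAgent AsyncActor object] + [SecureActor AbstractPool SecureAgent AsyncActor LocalCache object] + [SimpleGraph SecureAgent AsyncActor object] + [SecureActor SimpleGraph]
  take SecureActor:  [SimpleGraph SecureAgent AsyncActor object] + [SecureActor AbstractPool SecureAgent AsyncActor LocalCache object] + [SimpleGraph SecureAgent AsyncActor object] + [SecureActor SimpleGraph]
  take SimpleGraph:  [SimpleGraph SecureAgent AsyncActor object] + [AbstractPool SecureAgent AsyncActor LocalCache object] + [SimpleGraph SecureAgent AsyncActor object] + [SimpleGraph]
  take AbstractPool:  [SecureAgent AsyncActor object] + [AbstractPool SecureAgent AsyncActor LocalCache object] + [SecureAgent AsyncActor object]
  take SecureAgent:  [SecureAgent AsyncActor object] + [SecureAgent AsyncActor LocalCache object] + [SecureAgent AsyncActor object]
  take AsyncActor:  [AsyncActor object] + [AsyncActor LocalCache object] + [AsyncActor object]
  take LocalCache:  [object] + [LocalCache object] + [object]
  take object:  [object] + [object] + [object]
MRO: FrozenView AsyncPool SimpleRecord SecureActor SimpleGraph AbstractPool SecureAgent AsyncActor LocalCache object
super() in SimpleRecord.speak on a FrozenView instance goes to the class after SimpleRecord in FrozenView's MRO: SecureActor.

SecureActor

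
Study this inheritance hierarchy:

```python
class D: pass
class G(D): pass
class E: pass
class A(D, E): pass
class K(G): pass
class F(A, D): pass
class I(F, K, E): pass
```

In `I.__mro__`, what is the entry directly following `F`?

L[I] = I + merge(L[F], L[K], L[E], [F K E])
  take F:  [F A D E object] + [K G D object] + [E object] + [F K E]
  take A:  [A D E object] + [K G D object] + [E object] + [K E]
  take K:  [D E object] + [K G D object] + [E object] + [K E]
  take G:  [D E object] + [G D object] + [E object] + [E]
  take D:  [D E object] + [D object] + [E object] + [E]
  take E:  [E object] + [object] + [E object] + [E]
  take object:  [object] + [object] + [object]
MRO: I F A K G D E object
F is at position 1; next is A.

A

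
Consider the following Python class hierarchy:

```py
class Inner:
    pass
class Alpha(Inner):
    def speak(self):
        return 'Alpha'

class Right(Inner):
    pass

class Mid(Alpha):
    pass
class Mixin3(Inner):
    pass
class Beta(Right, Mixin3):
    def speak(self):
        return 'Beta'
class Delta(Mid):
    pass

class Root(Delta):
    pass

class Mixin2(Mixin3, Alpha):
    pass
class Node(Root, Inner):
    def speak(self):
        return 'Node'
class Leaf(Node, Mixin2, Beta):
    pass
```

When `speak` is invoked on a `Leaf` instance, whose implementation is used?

Node

L[Leaf] = Leaf + merge(L[Node], L[Mixin2], L[Beta], [Node Mixin2 Beta])
  take Node:  [Node Root Delta Mid Alpha Inner object] + [Mixin2 Mixin3 Alpha Inner object] + [Beta Right Mixin3 Inner object] + [Node Mixin2 Beta]
  take Root:  [Root Delta Mid Alpha Inner object] + [Mixin2 Mixin3 Alpha Inner object] + [Beta Right Mixin3 Inner object] + [Mixin2 Beta]
  take Delta:  [Delta Mid Alpha Inner object] + [Mixin2 Mixin3 Alpha Inner object] + [Beta Right Mixin3 Inner object] + [Mixin2 Beta]
  take Mid:  [Mid Alpha Inner object] + [Mixin2 Mixin3 Alpha Inner object] + [Beta Right Mixin3 Inner object] + [Mixin2 Beta]
  take Mixin2:  [Alpha Inner object] + [Mixin2 Mixin3 Alpha Inner object] + [Beta Right Mixin3 Inner object] + [Mixin2 Beta]
  take Beta:  [Alpha Inner object] + [Mixin3 Alpha Inner object] + [Beta Right Mixin3 Inner object] + [Beta]
  take Right:  [Alpha Inner object] + [Mixin3 Alpha Inner object] + [Right Mixin3 Inner object]
  take Mixin3:  [Alpha Inner object] + [Mixin3 Alpha Inner object] + [Mixin3 Inner object]
  take Alpha:  [Alpha Inner object] + [Alpha Inner object] + [Inner object]
  take Inner:  [Inner object] + [Inner object] + [Inner object]
  take object:  [object] + [object] + [object]
MRO: Leaf Node Root Delta Mid Mixin2 Beta Right Mixin3 Alpha Inner object
speak is defined in: Alpha, Beta, Node. First along the MRO is Node.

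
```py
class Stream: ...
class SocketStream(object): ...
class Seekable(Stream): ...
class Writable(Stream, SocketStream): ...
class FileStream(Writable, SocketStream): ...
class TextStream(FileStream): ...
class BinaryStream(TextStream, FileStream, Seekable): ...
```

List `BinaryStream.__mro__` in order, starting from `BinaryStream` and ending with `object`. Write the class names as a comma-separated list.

BinaryStream, TextStream, FileStream, Writable, Seekable, Stream, SocketStream, object

L[BinaryStream] = BinaryStream + merge(L[TextStream], L[FileStream], L[Seekable], [TextStream FileStream Seekable])
  take TextStream:  [TextStream FileStream Writable Stream SocketStream object] + [FileStream Writable Stream SocketStream object] + [Seekable Stream object] + [TextStream FileStream Seekable]
  take FileStream:  [FileStream Writable Stream SocketStream object] + [FileStream Writable Stream SocketStream object] + [Seekable Stream object] + [FileStream Seekable]
  take Writable:  [Writable Stream SocketStream object] + [Writable Stream SocketStream object] + [Seekable Stream object] + [Seekable]
  take Seekable:  [Stream SocketStream object] + [Stream SocketStream object] + [Seekable Stream object] + [Seekable]
  take Stream:  [Stream SocketStream object] + [Stream SocketStream object] + [Stream object]
  take SocketStream:  [SocketStream object] + [SocketStream object] + [object]
  take object:  [object] + [object] + [object]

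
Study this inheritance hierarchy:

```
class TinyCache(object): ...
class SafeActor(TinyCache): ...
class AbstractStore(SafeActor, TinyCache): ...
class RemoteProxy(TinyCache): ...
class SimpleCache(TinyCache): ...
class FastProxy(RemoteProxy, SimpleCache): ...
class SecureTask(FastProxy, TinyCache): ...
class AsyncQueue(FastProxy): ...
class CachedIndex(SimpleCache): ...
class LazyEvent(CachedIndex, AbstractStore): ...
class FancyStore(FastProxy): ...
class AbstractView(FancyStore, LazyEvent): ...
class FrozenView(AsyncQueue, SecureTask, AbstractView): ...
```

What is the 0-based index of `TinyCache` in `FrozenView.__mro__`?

L[FrozenView] = FrozenView + merge(L[AsyncQueue], L[SecureTask], L[AbstractView], [AsyncQueue SecureTask AbstractView])
  take AsyncQueue:  [AsyncQueue FastProxy RemoteProxy SimpleCache TinyCache object] + [SecureTask FastProxy RemoteProxy SimpleCache TinyCache object] + [AbstractView FancyStore FastProxy RemoteProxy LazyEvent CachedIndex SimpleCache AbstractStore SafeActor TinyCache object] + [AsyncQueue SecureTask AbstractView]
  take SecureTask:  [FastProxy RemoteProxy SimpleCache TinyCache object] + [SecureTask FastProxy RemoteProxy SimpleCache TinyCache object] + [AbstractView FancyStore FastProxy RemoteProxy LazyEvent CachedIndex SimpleCache AbstractStore SafeActor TinyCache object] + [SecureTask AbstractView]
  take AbstractView:  [FastProxy RemoteProxy SimpleCache TinyCache object] + [FastProxy RemoteProxy SimpleCache TinyCache object] + [AbstractView FancyStore FastProxy RemoteProxy LazyEvent CachedIndex SimpleCache AbstractStore SafeActor TinyCache object] + [AbstractView]
  take FancyStore:  [FastProxy RemoteProxy SimpleCache TinyCache object] + [FastProxy RemoteProxy SimpleCache TinyCache object] + [FancyStore FastProxy RemoteProxy LazyEvent CachedIndex SimpleCache AbstractStore SafeActor TinyCache object]
  take FastProxy:  [FastProxy RemoteProxy SimpleCache TinyCache object] + [FastProxy RemoteProxy SimpleCache TinyCache object] + [FastProxy RemoteProxy LazyEvent CachedIndex SimpleCache AbstractStore SafeActor TinyCache object]
  take RemoteProxy:  [RemoteProxy SimpleCache TinyCache object] + [RemoteProxy SimpleCache TinyCache object] + [RemoteProxy LazyEvent CachedIndex SimpleCache AbstractStore SafeActor TinyCache object]
  take LazyEvent:  [SimpleCache TinyCache object] + [SimpleCache TinyCache object] + [LazyEvent CachedIndex SimpleCache AbstractStore SafeActor TinyCache object]
  take CachedIndex:  [SimpleCache TinyCache object] + [SimpleCache TinyCache object] + [CachedIndex SimpleCache AbstractStore SafeActor TinyCache object]
  take SimpleCache:  [SimpleCache TinyCache object] + [SimpleCache TinyCache object] + [SimpleCache AbstractStore SafeActor TinyCache object]
  take AbstractStore:  [TinyCache object] + [TinyCache object] + [AbstractStore SafeActor TinyCache object]
  take SafeActor:  [TinyCache object] + [TinyCache object] + [SafeActor TinyCache object]
  take TinyCache:  [TinyCache object] + [TinyCache object] + [TinyCache object]
  take object:  [object] + [object] + [object]
MRO: FrozenView AsyncQueue SecureTask AbstractView FancyStore FastProxy RemoteProxy LazyEvent CachedIndex SimpleCache AbstractStore SafeActor TinyCache object
TinyCache sits at index 12.

12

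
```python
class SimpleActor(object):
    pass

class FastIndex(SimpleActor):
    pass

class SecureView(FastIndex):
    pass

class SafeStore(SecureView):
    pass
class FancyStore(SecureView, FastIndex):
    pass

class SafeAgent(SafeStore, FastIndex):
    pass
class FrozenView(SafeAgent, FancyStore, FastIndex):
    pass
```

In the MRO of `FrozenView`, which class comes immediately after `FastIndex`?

L[FrozenView] = FrozenView + merge(L[SafeAgent], L[FancyStore], L[FastIndex], [SafeAgent FancyStore FastIndex])
  take SafeAgent:  [SafeAgent SafeStore SecureView FastIndex SimpleActor object] + [FancyStore SecureView FastIndex SimpleActor object] + [FastIndex SimpleActor object] + [SafeAgent FancyStore FastIndex]
  take SafeStore:  [SafeStore SecureView FastIndex SimpleActor object] + [FancyStore SecureView FastIndex SimpleActor object] + [FastIndex SimpleActor object] + [FancyStore FastIndex]
  take FancyStore:  [SecureView FastIndex SimpleActor object] + [FancyStore SecureView FastIndex SimpleActor object] + [FastIndex SimpleActor object] + [FancyStore FastIndex]
  take SecureView:  [SecureView FastIndex SimpleActor object] + [SecureView FastIndex SimpleActor object] + [FastIndex SimpleActor object] + [FastIndex]
  take FastIndex:  [FastIndex SimpleActor object] + [FastIndex SimpleActor object] + [FastIndex SimpleActor object] + [FastIndex]
  take SimpleActor:  [SimpleActor object] + [SimpleActor object] + [SimpleActor object]
  take object:  [object] + [object] + [object]
MRO: FrozenView SafeAgent SafeStore FancyStore SecureView FastIndex SimpleActor object
FastIndex is at position 5; next is SimpleActor.

SimpleActor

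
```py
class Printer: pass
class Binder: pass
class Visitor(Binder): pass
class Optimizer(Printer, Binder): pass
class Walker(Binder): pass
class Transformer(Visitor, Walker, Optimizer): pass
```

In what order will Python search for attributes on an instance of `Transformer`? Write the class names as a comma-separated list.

L[Transformer] = Transformer + merge(L[Visitor], L[Walker], L[Optimizer], [Visitor Walker Optimizer])
  take Visitor:  [Visitor Binder object] + [Walker Binder object] + [Optimizer Printer Binder object] + [Visitor Walker Optimizer]
  take Walker:  [Binder object] + [Walker Binder object] + [Optimizer Printer Binder object] + [Walker Optimizer]
  take Optimizer:  [Binder object] + [Binder object] + [Optimizer Printer Binder object] + [Optimizer]
  take Printer:  [Binder object] + [Binder object] + [Printer Binder object]
  take Binder:  [Binder object] + [Binder object] + [Binder object]
  take object:  [object] + [object] + [object]

Transformer, Visitor, Walker, Optimizer, Printer, Binder, object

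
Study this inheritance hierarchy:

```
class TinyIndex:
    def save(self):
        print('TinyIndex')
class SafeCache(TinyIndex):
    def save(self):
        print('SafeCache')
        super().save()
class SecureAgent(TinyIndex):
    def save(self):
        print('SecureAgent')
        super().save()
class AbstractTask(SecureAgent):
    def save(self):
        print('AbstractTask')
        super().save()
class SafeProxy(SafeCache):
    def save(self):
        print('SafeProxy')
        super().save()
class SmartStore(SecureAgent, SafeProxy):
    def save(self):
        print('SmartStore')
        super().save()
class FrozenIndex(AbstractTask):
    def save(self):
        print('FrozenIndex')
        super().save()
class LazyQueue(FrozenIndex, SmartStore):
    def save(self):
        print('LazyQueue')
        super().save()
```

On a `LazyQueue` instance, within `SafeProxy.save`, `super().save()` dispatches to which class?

L[LazyQueue] = LazyQueue + merge(L[FrozenIndex], L[SmartStore], [FrozenIndex SmartStore])
  take FrozenIndex:  [FrozenIndex AbstractTask SecureAgent TinyIndex object] + [SmartStore SecureAgent SafeProxy SafeCache TinyIndex object] + [FrozenIndex SmartStore]
  take AbstractTask:  [AbstractTask SecureAgent TinyIndex object] + [SmartStore SecureAgent SafeProxy SafeCache TinyIndex object] + [SmartStore]
  take SmartStore:  [SecureAgent TinyIndex object] + [SmartStore SecureAgent SafeProxy SafeCache TinyIndex object] + [SmartStore]
  take SecureAgent:  [SecureAgent TinyIndex object] + [SecureAgent SafeProxy SafeCache TinyIndex object]
  take SafeProxy:  [TinyIndex object] + [SafeProxy SafeCache TinyIndex object]
  take SafeCache:  [TinyIndex object] + [SafeCache TinyIndex object]
  take TinyIndex:  [TinyIndex object] + [TinyIndex object]
  take object:  [object] + [object]
MRO: LazyQueue FrozenIndex AbstractTask SmartStore SecureAgent SafeProxy SafeCache TinyIndex object
super() in SafeProxy.save on a LazyQueue instance goes to the class after SafeProxy in LazyQueue's MRO: SafeCache.

SafeCache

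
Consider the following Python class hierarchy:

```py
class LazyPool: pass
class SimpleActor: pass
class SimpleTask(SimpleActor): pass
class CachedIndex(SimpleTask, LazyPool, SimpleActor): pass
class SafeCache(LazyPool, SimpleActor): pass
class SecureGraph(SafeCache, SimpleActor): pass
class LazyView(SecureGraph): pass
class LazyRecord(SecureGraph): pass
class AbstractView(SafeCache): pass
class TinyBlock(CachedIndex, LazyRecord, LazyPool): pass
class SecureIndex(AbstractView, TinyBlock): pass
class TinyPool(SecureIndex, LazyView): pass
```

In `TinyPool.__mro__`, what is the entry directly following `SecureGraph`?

L[TinyPool] = TinyPool + merge(L[SecureIndex], L[LazyView], [SecureIndex LazyView])
  take SecureIndex:  [SecureIndex AbstractView TinyBlock CachedIndex SimpleTask LazyRecord SecureGraph SafeCache LazyPool SimpleActor object] + [LazyView SecureGraph SafeCache LazyPool SimpleActor object] + [SecureIndex LazyView]
  take AbstractView:  [AbstractView TinyBlock CachedIndex SimpleTask LazyRecord SecureGraph SafeCache LazyPool SimpleActor object] + [LazyView SecureGraph SafeCache LazyPool SimpleActor object] + [LazyView]
  take TinyBlock:  [TinyBlock CachedIndex SimpleTask LazyRecord SecureGraph SafeCache LazyPool SimpleActor object] + [LazyView SecureGraph SafeCache LazyPool SimpleActor object] + [LazyView]
  take CachedIndex:  [CachedIndex SimpleTask LazyRecord SecureGraph SafeCache LazyPool SimpleActor object] + [LazyView SecureGraph SafeCache LazyPool SimpleActor object] + [LazyView]
  take SimpleTask:  [SimpleTask LazyRecord SecureGraph SafeCache LazyPool SimpleActor object] + [LazyView SecureGraph SafeCache LazyPool SimpleActor object] + [LazyView]
  take LazyRecord:  [LazyRecord SecureGraph SafeCache LazyPool SimpleActor object] + [LazyView SecureGraph SafeCache LazyPool SimpleActor object] + [LazyView]
  take LazyView:  [SecureGraph SafeCache LazyPool SimpleActor object] + [LazyView SecureGraph SafeCache LazyPool SimpleActor object] + [LazyView]
  take SecureGraph:  [SecureGraph SafeCache LazyPool SimpleActor object] + [SecureGraph SafeCache LazyPool SimpleActor object]
  take SafeCache:  [SafeCache LazyPool SimpleActor object] + [SafeCache LazyPool SimpleActor object]
  take LazyPool:  [LazyPool SimpleActor object] + [LazyPool SimpleActor object]
  take SimpleActor:  [SimpleActor object] + [SimpleActor object]
  take object:  [object] + [object]
MRO: TinyPool SecureIndex AbstractView TinyBlock CachedIndex SimpleTask LazyRecord LazyView SecureGraph SafeCache LazyPool SimpleActor object
SecureGraph is at position 8; next is SafeCache.

SafeCache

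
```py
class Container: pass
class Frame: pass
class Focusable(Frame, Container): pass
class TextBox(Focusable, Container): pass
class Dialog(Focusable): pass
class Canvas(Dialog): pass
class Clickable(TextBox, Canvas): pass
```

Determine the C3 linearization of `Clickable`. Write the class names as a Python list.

L[Clickable] = Clickable + merge(L[TextBox], L[Canvas], [TextBox Canvas])
  take TextBox:  [TextBox Focusable Frame Container object] + [Canvas Dialog Focusable Frame Container object] + [TextBox Canvas]
  take Canvas:  [Focusable Frame Container object] + [Canvas Dialog Focusable Frame Container object] + [Canvas]
  take Dialog:  [Focusable Frame Container object] + [Dialog Focusable Frame Container object]
  take Focusable:  [Focusable Frame Container object] + [Focusable Frame Container object]
  take Frame:  [Frame Container object] + [Frame Container object]
  take Container:  [Container object] + [Container object]
  take object:  [object] + [object]

[Clickable, TextBox, Canvas, Dialog, Focusable, Frame, Container, object]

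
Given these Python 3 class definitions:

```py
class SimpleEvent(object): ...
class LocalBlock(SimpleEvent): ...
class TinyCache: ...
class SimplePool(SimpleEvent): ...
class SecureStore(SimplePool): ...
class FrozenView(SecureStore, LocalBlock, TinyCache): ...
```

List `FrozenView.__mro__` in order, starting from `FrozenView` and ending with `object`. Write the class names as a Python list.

L[FrozenView] = FrozenView + merge(L[SecureStore], L[LocalBlock], L[TinyCache], [SecureStore LocalBlock TinyCache])
  take SecureStore:  [SecureStore SimplePool SimpleEvent object] + [LocalBlock SimpleEvent object] + [TinyCache object] + [SecureStore LocalBlock TinyCache]
  take SimplePool:  [SimplePool SimpleEvent object] + [LocalBlock SimpleEvent object] + [TinyCache object] + [LocalBlock TinyCache]
  take LocalBlock:  [SimpleEvent object] + [LocalBlock SimpleEvent object] + [TinyCache object] + [LocalBlock TinyCache]
  take SimpleEvent:  [SimpleEvent object] + [SimpleEvent object] + [TinyCache object] + [TinyCache]
  take TinyCache:  [object] + [object] + [TinyCache object] + [TinyCache]
  take object:  [object] + [object] + [object]

[FrozenView, SecureStore, SimplePool, LocalBlock, SimpleEvent, TinyCache, object]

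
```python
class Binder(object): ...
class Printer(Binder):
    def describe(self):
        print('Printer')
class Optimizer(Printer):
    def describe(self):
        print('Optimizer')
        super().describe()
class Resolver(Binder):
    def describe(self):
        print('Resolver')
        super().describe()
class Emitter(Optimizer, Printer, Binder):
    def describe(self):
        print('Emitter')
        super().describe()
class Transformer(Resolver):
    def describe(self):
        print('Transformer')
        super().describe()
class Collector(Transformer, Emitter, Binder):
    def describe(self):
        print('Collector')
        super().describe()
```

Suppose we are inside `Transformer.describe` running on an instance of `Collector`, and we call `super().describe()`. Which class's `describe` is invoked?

L[Collector] = Collector + merge(L[Transformer], L[Emitter], L[Binder], [Transformer Emitter Binder])
  take Transformer:  [Transformer Resolver Binder object] + [Emitter Optimizer Printer Binder object] + [Binder object] + [Transformer Emitter Binder]
  take Resolver:  [Resolver Binder object] + [Emitter Optimizer Printer Binder object] + [Binder object] + [Emitter Binder]
  take Emitter:  [Binder object] + [Emitter Optimizer Printer Binder object] + [Binder object] + [Emitter Binder]
  take Optimizer:  [Binder object] + [Optimizer Printer Binder object] + [Binder object] + [Binder]
  take Printer:  [Binder object] + [Printer Binder object] + [Binder object] + [Binder]
  take Binder:  [Binder object] + [Binder object] + [Binder object] + [Binder]
  take object:  [object] + [object] + [object]
MRO: Collector Transformer Resolver Emitter Optimizer Printer Binder object
super() in Transformer.describe on a Collector instance goes to the class after Transformer in Collector's MRO: Resolver.

Resolver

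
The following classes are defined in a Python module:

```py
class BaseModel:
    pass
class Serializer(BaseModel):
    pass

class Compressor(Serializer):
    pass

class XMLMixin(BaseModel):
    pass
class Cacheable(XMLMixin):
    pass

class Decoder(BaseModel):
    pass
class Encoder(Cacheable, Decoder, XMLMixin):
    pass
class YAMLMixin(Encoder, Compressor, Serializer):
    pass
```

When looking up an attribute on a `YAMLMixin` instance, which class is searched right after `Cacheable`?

Decoder

L[YAMLMixin] = YAMLMixin + merge(L[Encoder], L[Compressor], L[Serializer], [Encoder Compressor Serializer])
  take Encoder:  [Encoder Cacheable Decoder XMLMixin BaseModel object] + [Compressor Serializer BaseModel object] + [Serializer BaseModel object] + [Encoder Compressor Serializer]
  take Cacheable:  [Cacheable Decoder XMLMixin BaseModel object] + [Compressor Serializer BaseModel object] + [Serializer BaseModel object] + [Compressor Serializer]
  take Decoder:  [Decoder XMLMixin BaseModel object] + [Compressor Serializer BaseModel object] + [Serializer BaseModel object] + [Compressor Serializer]
  take XMLMixin:  [XMLMixin BaseModel object] + [Compressor Serializer BaseModel object] + [Serializer BaseModel object] + [Compressor Serializer]
  take Compressor:  [BaseModel object] + [Compressor Serializer BaseModel object] + [Serializer BaseModel object] + [Compressor Serializer]
  take Serializer:  [BaseModel object] + [Serializer BaseModel object] + [Serializer BaseModel object] + [Serializer]
  take BaseModel:  [BaseModel object] + [BaseModel object] + [BaseModel object]
  take object:  [object] + [object] + [object]
MRO: YAMLMixin Encoder Cacheable Decoder XMLMixin Compressor Serializer BaseModel object
Cacheable is at position 2; next is Decoder.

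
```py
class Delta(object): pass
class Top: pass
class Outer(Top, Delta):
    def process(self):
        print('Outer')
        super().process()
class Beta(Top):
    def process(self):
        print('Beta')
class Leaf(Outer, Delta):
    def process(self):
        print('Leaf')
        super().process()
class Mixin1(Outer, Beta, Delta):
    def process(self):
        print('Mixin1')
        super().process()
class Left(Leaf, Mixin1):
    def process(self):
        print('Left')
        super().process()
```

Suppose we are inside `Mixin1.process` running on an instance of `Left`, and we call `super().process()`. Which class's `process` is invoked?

Outer

L[Left] = Left + merge(L[Leaf], L[Mixin1], [Leaf Mixin1])
  take Leaf:  [Leaf Outer Top Delta object] + [Mixin1 Outer Beta Top Delta object] + [Leaf Mixin1]
  take Mixin1:  [Outer Top Delta object] + [Mixin1 Outer Beta Top Delta object] + [Mixin1]
  take Outer:  [Outer Top Delta object] + [Outer Beta Top Delta object]
  take Beta:  [Top Delta object] + [Beta Top Delta object]
  take Top:  [Top Delta object] + [Top Delta object]
  take Delta:  [Delta object] + [Delta object]
  take object:  [object] + [object]
MRO: Left Leaf Mixin1 Outer Beta Top Delta object
super() in Mixin1.process on a Left instance goes to the class after Mixin1 in Left's MRO: Outer.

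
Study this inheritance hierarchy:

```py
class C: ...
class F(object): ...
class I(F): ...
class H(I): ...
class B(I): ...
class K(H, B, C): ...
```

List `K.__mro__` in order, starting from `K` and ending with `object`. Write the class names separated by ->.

K -> H -> B -> I -> F -> C -> object

L[K] = K + merge(L[H], L[B], L[C], [H B C])
  take H:  [H I F object] + [B I F object] + [C object] + [H B C]
  take B:  [I F object] + [B I F object] + [C object] + [B C]
  take I:  [I F object] + [I F object] + [C object] + [C]
  take F:  [F object] + [F object] + [C object] + [C]
  take C:  [object] + [object] + [C object] + [C]
  take object:  [object] + [object] + [object]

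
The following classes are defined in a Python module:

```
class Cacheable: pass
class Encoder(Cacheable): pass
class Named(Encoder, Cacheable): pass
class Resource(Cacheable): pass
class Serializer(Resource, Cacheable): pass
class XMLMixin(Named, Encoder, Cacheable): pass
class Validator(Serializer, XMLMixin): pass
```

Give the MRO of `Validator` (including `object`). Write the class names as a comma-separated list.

L[Validator] = Validator + merge(L[Serializer], L[XMLMixin], [Serializer XMLMixin])
  take Serializer:  [Serializer Resource Cacheable object] + [XMLMixin Named Encoder Cacheable object] + [Serializer XMLMixin]
  take Resource:  [Resource Cacheable object] + [XMLMixin Named Encoder Cacheable object] + [XMLMixin]
  take XMLMixin:  [Cacheable object] + [XMLMixin Named Encoder Cacheable object] + [XMLMixin]
  take Named:  [Cacheable object] + [Named Encoder Cacheable object]
  take Encoder:  [Cacheable object] + [Encoder Cacheable object]
  take Cacheable:  [Cacheable object] + [Cacheable object]
  take object:  [object] + [object]

Validator, Serializer, Resource, XMLMixin, Named, Encoder, Cacheable, object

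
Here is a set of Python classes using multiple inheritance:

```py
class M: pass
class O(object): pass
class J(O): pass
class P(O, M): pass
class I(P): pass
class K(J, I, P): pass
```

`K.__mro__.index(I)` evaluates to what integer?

2

L[K] = K + merge(L[J], L[I], L[P], [J I P])
  take J:  [J O object] + [I P O M object] + [P O M object] + [J I P]
  take I:  [O object] + [I P O M object] + [P O M object] + [I P]
  take P:  [O object] + [P O M object] + [P O M object] + [P]
  take O:  [O object] + [O M object] + [O M object]
  take M:  [object] + [M object] + [M object]
  take object:  [object] + [object] + [object]
MRO: K J I P O M object
I sits at index 2.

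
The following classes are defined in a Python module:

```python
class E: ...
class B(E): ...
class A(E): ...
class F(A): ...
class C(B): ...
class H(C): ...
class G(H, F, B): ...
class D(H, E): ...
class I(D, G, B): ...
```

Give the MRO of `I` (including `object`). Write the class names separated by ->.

I -> D -> G -> H -> C -> F -> B -> A -> E -> object

L[I] = I + merge(L[D], L[G], L[B], [D G B])
  take D:  [D H C B E object] + [G H C F B A E object] + [B E object] + [D G B]
  take G:  [H C B E object] + [G H C F B A E object] + [B E object] + [G B]
  take H:  [H C B E object] + [H C F B A E object] + [B E object] + [B]
  take C:  [C B E object] + [C F B A E object] + [B E object] + [B]
  take F:  [B E object] + [F B A E object] + [B E object] + [B]
  take B:  [B E object] + [B A E object] + [B E object] + [B]
  take A:  [E object] + [A E object] + [E object]
  take E:  [E object] + [E object] + [E object]
  take object:  [object] + [object] + [object]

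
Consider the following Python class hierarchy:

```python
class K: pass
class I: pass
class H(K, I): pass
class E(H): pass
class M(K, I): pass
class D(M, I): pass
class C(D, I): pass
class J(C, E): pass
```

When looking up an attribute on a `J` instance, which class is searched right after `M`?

E

L[J] = J + merge(L[C], L[E], [C E])
  take C:  [C D M K I object] + [E H K I object] + [C E]
  take D:  [D M K I object] + [E H K I object] + [E]
  take M:  [M K I object] + [E H K I object] + [E]
  take E:  [K I object] + [E H K I object] + [E]
  take H:  [K I object] + [H K I object]
  take K:  [K I object] + [K I object]
  take I:  [I object] + [I object]
  take object:  [object] + [object]
MRO: J C D M E H K I object
M is at position 3; next is E.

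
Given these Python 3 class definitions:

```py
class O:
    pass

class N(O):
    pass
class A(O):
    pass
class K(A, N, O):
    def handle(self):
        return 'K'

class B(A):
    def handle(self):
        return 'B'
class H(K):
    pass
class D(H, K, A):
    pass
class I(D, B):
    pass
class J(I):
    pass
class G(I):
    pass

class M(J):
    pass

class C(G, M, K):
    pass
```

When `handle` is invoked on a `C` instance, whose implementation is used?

K

L[C] = C + merge(L[G], L[M], L[K], [G M K])
  take G:  [G I D H K B A N O object] + [M J I D H K B A N O object] + [K A N O object] + [G M K]
  take M:  [I D H K B A N O object] + [M J I D H K B A N O object] + [K A N O object] + [M K]
  take J:  [I D H K B A N O object] + [J I D H K B A N O object] + [K A N O object] + [K]
  take I:  [I D H K B A N O object] + [I D H K B A N O object] + [K A N O object] + [K]
  take D:  [D H K B A N O object] + [D H K B A N O object] + [K A N O object] + [K]
  take H:  [H K B A N O object] + [H K B A N O object] + [K A N O object] + [K]
  take K:  [K B A N O object] + [K B A N O object] + [K A N O object] + [K]
  take B:  [B A N O object] + [B A N O object] + [A N O object]
  take A:  [A N O object] + [A N O object] + [A N O object]
  take N:  [N O object] + [N O object] + [N O object]
  take O:  [O object] + [O object] + [O object]
  take object:  [object] + [object] + [object]
MRO: C G M J I D H K B A N O object
handle is defined in: B, K. First along the MRO is K.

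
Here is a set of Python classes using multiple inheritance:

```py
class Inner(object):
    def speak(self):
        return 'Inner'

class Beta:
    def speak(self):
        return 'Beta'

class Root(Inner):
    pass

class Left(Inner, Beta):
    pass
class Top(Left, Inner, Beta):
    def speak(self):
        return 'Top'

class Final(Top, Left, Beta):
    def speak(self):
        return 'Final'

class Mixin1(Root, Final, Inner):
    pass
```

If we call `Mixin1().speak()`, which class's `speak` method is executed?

Final

L[Mixin1] = Mixin1 + merge(L[Root], L[Final], L[Inner], [Root Final Inner])
  take Root:  [Root Inner object] + [Final Top Left Inner Beta object] + [Inner object] + [Root Final Inner]
  take Final:  [Inner object] + [Final Top Left Inner Beta object] + [Inner object] + [Final Inner]
  take Top:  [Inner object] + [Top Left Inner Beta object] + [Inner object] + [Inner]
  take Left:  [Inner object] + [Left Inner Beta object] + [Inner object] + [Inner]
  take Inner:  [Inner object] + [Inner Beta object] + [Inner object] + [Inner]
  take Beta:  [object] + [Beta object] + [object]
  take object:  [object] + [object] + [object]
MRO: Mixin1 Root Final Top Left Inner Beta object
speak is defined in: Beta, Final, Inner, Top. First along the MRO is Final.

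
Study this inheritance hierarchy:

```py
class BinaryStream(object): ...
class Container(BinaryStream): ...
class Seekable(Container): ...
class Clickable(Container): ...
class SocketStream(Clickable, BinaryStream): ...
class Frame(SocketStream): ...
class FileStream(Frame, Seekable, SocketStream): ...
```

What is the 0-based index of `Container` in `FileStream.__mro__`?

5

L[FileStream] = FileStream + merge(L[Frame], L[Seekable], L[SocketStream], [Frame Seekable SocketStream])
  take Frame:  [Frame SocketStream Clickable Container BinaryStream object] + [Seekable Container BinaryStream object] + [SocketStream Clickable Container BinaryStream object] + [Frame Seekable SocketStream]
  take Seekable:  [SocketStream Clickable Container BinaryStream object] + [Seekable Container BinaryStream object] + [SocketStream Clickable Container BinaryStream object] + [Seekable SocketStream]
  take SocketStream:  [SocketStream Clickable Container BinaryStream object] + [Container BinaryStream object] + [SocketStream Clickable Container BinaryStream object] + [SocketStream]
  take Clickable:  [Clickable Container BinaryStream object] + [Container BinaryStream object] + [Clickable Container BinaryStream object]
  take Container:  [Container BinaryStream object] + [Container BinaryStream object] + [Container BinaryStream object]
  take BinaryStream:  [BinaryStream object] + [BinaryStream object] + [BinaryStream object]
  take object:  [object] + [object] + [object]
MRO: FileStream Frame Seekable SocketStream Clickable Container BinaryStream object
Container sits at index 5.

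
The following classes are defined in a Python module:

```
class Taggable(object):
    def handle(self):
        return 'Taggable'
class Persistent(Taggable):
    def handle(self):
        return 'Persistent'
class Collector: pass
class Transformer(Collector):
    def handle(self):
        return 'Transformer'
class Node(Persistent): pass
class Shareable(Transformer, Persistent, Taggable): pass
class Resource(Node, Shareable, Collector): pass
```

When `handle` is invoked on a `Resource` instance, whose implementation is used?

L[Resource] = Resource + merge(L[Node], L[Shareable], L[Collector], [Node Shareable Collector])
  take Node:  [Node Persistent Taggable object] + [Shareable Transformer Collector Persistent Taggable object] + [Collector object] + [Node Shareable Collector]
  take Shareable:  [Persistent Taggable object] + [Shareable Transformer Collector Persistent Taggable object] + [Collector object] + [Shareable Collector]
  take Transformer:  [Persistent Taggable object] + [Transformer Collector Persistent Taggable object] + [Collector object] + [Collector]
  take Collector:  [Persistent Taggable object] + [Collector Persistent Taggable object] + [Collector object] + [Collector]
  take Persistent:  [Persistent Taggable object] + [Persistent Taggable object] + [object]
  take Taggable:  [Taggable object] + [Taggable object] + [object]
  take object:  [object] + [object] + [object]
MRO: Resource Node Shareable Transformer Collector Persistent Taggable object
handle is defined in: Persistent, Taggable, Transformer. First along the MRO is Transformer.

Transformer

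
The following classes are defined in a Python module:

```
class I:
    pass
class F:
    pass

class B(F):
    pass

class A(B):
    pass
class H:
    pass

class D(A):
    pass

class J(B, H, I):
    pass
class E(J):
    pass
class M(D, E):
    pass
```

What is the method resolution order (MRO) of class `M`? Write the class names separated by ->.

M -> D -> A -> E -> J -> B -> F -> H -> I -> object

L[M] = M + merge(L[D], L[E], [D E])
  take D:  [D A B F object] + [E J B F H I object] + [D E]
  take A:  [A B F object] + [E J B F H I object] + [E]
  take E:  [B F object] + [E J B F H I object] + [E]
  take J:  [B F object] + [J B F H I object]
  take B:  [B F object] + [B F H I object]
  take F:  [F object] + [F H I object]
  take H:  [object] + [H I object]
  take I:  [object] + [I object]
  take object:  [object] + [object]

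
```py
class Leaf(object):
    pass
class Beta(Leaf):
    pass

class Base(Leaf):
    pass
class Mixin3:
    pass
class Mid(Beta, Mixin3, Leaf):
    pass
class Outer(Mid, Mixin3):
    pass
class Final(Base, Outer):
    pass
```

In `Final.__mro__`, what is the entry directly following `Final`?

Base

L[Final] = Final + merge(L[Base], L[Outer], [Base Outer])
  take Base:  [Base Leaf object] + [Outer Mid Beta Mixin3 Leaf object] + [Base Outer]
  take Outer:  [Leaf object] + [Outer Mid Beta Mixin3 Leaf object] + [Outer]
  take Mid:  [Leaf object] + [Mid Beta Mixin3 Leaf object]
  take Beta:  [Leaf object] + [Beta Mixin3 Leaf object]
  take Mixin3:  [Leaf object] + [Mixin3 Leaf object]
  take Leaf:  [Leaf object] + [Leaf object]
  take object:  [object] + [object]
MRO: Final Base Outer Mid Beta Mixin3 Leaf object
Final is at position 0; next is Base.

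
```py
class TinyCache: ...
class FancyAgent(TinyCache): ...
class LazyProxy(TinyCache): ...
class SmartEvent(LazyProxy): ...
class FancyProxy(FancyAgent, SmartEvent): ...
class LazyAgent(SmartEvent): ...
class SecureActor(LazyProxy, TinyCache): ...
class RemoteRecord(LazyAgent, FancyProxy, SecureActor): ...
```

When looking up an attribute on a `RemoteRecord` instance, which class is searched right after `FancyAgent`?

L[RemoteRecord] = RemoteRecord + merge(L[LazyAgent], L[FancyProxy], L[SecureActor], [LazyAgent FancyProxy SecureActor])
  take LazyAgent:  [LazyAgent SmartEvent LazyProxy TinyCache object] + [FancyProxy FancyAgent SmartEvent LazyProxy TinyCache object] + [SecureActor LazyProxy TinyCache object] + [LazyAgent FancyProxy SecureActor]
  take FancyProxy:  [SmartEvent LazyProxy TinyCache object] + [FancyProxy FancyAgent SmartEvent LazyProxy TinyCache object] + [SecureActor LazyProxy TinyCache object] + [FancyProxy SecureActor]
  take FancyAgent:  [SmartEvent LazyProxy TinyCache object] + [FancyAgent SmartEvent LazyProxy TinyCache object] + [SecureActor LazyProxy TinyCache object] + [SecureActor]
  take SmartEvent:  [SmartEvent LazyProxy TinyCache object] + [SmartEvent LazyProxy TinyCache object] + [SecureActor LazyProxy TinyCache object] + [SecureActor]
  take SecureActor:  [LazyProxy TinyCache object] + [LazyProxy TinyCache object] + [SecureActor LazyProxy TinyCache object] + [SecureActor]
  take LazyProxy:  [LazyProxy TinyCache object] + [LazyProxy TinyCache object] + [LazyProxy TinyCache object]
  take TinyCache:  [TinyCache object] + [TinyCache object] + [TinyCache object]
  take object:  [object] + [object] + [object]
MRO: RemoteRecord LazyAgent FancyProxy FancyAgent SmartEvent SecureActor LazyProxy TinyCache object
FancyAgent is at position 3; next is SmartEvent.

SmartEvent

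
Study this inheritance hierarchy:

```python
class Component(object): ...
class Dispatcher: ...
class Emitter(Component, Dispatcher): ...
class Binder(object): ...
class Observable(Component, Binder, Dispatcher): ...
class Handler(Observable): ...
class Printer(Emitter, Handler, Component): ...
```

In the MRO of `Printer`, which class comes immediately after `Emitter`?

L[Printer] = Printer + merge(L[Emitter], L[Handler], L[Component], [Emitter Handler Component])
  take Emitter:  [Emitter Component Dispatcher object] + [Handler Observable Component Binder Dispatcher object] + [Component object] + [Emitter Handler Component]
  take Handler:  [Component Dispatcher object] + [Handler Observable Component Binder Dispatcher object] + [Component object] + [Handler Component]
  take Observable:  [Component Dispatcher object] + [Observable Component Binder Dispatcher object] + [Component object] + [Component]
  take Component:  [Component Dispatcher object] + [Component Binder Dispatcher object] + [Component object] + [Component]
  take Binder:  [Dispatcher object] + [Binder Dispatcher object] + [object]
  take Dispatcher:  [Dispatcher object] + [Dispatcher object] + [object]
  take object:  [object] + [object] + [object]
MRO: Printer Emitter Handler Observable Component Binder Dispatcher object
Emitter is at position 1; next is Handler.

Handler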